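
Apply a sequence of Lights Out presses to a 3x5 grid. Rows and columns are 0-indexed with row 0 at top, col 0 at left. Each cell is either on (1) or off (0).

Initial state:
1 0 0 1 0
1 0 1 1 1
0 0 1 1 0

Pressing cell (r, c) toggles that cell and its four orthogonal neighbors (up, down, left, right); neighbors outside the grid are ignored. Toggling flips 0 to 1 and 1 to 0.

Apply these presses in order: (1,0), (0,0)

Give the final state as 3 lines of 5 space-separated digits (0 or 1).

Answer: 1 1 0 1 0
1 1 1 1 1
1 0 1 1 0

Derivation:
After press 1 at (1,0):
0 0 0 1 0
0 1 1 1 1
1 0 1 1 0

After press 2 at (0,0):
1 1 0 1 0
1 1 1 1 1
1 0 1 1 0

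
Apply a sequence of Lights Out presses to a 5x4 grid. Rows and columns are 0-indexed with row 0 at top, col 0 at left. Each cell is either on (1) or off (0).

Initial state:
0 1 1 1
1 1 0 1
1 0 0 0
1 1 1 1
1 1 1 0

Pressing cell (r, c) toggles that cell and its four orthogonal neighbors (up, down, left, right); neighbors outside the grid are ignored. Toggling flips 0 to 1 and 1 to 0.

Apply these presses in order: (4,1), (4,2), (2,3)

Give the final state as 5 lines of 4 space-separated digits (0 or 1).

Answer: 0 1 1 1
1 1 0 0
1 0 1 1
1 0 0 0
0 1 1 1

Derivation:
After press 1 at (4,1):
0 1 1 1
1 1 0 1
1 0 0 0
1 0 1 1
0 0 0 0

After press 2 at (4,2):
0 1 1 1
1 1 0 1
1 0 0 0
1 0 0 1
0 1 1 1

After press 3 at (2,3):
0 1 1 1
1 1 0 0
1 0 1 1
1 0 0 0
0 1 1 1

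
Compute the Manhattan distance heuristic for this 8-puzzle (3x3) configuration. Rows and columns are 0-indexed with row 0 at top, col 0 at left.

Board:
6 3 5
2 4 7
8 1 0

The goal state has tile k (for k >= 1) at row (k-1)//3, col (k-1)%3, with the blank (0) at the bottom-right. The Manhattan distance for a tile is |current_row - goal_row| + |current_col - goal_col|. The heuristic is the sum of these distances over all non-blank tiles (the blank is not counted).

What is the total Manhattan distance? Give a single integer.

Tile 6: (0,0)->(1,2) = 3
Tile 3: (0,1)->(0,2) = 1
Tile 5: (0,2)->(1,1) = 2
Tile 2: (1,0)->(0,1) = 2
Tile 4: (1,1)->(1,0) = 1
Tile 7: (1,2)->(2,0) = 3
Tile 8: (2,0)->(2,1) = 1
Tile 1: (2,1)->(0,0) = 3
Sum: 3 + 1 + 2 + 2 + 1 + 3 + 1 + 3 = 16

Answer: 16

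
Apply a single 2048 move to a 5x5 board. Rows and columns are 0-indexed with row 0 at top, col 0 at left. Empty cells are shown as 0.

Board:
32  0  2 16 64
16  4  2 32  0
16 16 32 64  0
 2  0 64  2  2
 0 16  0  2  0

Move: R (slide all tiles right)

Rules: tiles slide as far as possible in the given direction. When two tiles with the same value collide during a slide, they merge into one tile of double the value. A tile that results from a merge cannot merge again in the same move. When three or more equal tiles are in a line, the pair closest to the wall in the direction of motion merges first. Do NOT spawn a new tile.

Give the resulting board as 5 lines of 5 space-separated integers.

Answer:  0 32  2 16 64
 0 16  4  2 32
 0  0 32 32 64
 0  0  2 64  4
 0  0  0 16  2

Derivation:
Slide right:
row 0: [32, 0, 2, 16, 64] -> [0, 32, 2, 16, 64]
row 1: [16, 4, 2, 32, 0] -> [0, 16, 4, 2, 32]
row 2: [16, 16, 32, 64, 0] -> [0, 0, 32, 32, 64]
row 3: [2, 0, 64, 2, 2] -> [0, 0, 2, 64, 4]
row 4: [0, 16, 0, 2, 0] -> [0, 0, 0, 16, 2]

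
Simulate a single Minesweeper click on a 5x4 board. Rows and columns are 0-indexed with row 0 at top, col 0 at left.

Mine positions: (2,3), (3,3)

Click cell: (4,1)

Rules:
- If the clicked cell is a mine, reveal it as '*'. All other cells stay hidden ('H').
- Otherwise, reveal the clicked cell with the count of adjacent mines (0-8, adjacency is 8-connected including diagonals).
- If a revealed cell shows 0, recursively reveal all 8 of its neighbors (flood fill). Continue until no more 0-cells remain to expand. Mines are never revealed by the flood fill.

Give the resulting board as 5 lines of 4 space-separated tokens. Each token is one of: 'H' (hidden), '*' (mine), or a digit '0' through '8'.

0 0 0 0
0 0 1 1
0 0 2 H
0 0 2 H
0 0 1 H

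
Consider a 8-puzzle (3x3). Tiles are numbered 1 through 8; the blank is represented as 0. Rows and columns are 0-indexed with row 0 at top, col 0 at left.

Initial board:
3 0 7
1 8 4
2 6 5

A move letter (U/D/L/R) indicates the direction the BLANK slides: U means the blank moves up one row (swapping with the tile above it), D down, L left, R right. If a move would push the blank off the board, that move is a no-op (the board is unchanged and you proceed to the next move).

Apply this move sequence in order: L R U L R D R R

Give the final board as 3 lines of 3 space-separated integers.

After move 1 (L):
0 3 7
1 8 4
2 6 5

After move 2 (R):
3 0 7
1 8 4
2 6 5

After move 3 (U):
3 0 7
1 8 4
2 6 5

After move 4 (L):
0 3 7
1 8 4
2 6 5

After move 5 (R):
3 0 7
1 8 4
2 6 5

After move 6 (D):
3 8 7
1 0 4
2 6 5

After move 7 (R):
3 8 7
1 4 0
2 6 5

After move 8 (R):
3 8 7
1 4 0
2 6 5

Answer: 3 8 7
1 4 0
2 6 5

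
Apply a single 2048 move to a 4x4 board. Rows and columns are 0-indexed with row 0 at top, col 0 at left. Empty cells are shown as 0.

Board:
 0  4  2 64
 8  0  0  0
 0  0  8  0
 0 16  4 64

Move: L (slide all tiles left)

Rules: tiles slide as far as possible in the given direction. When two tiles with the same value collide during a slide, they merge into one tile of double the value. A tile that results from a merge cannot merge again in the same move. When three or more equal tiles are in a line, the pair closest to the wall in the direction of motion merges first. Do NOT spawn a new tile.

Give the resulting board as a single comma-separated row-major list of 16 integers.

Answer: 4, 2, 64, 0, 8, 0, 0, 0, 8, 0, 0, 0, 16, 4, 64, 0

Derivation:
Slide left:
row 0: [0, 4, 2, 64] -> [4, 2, 64, 0]
row 1: [8, 0, 0, 0] -> [8, 0, 0, 0]
row 2: [0, 0, 8, 0] -> [8, 0, 0, 0]
row 3: [0, 16, 4, 64] -> [16, 4, 64, 0]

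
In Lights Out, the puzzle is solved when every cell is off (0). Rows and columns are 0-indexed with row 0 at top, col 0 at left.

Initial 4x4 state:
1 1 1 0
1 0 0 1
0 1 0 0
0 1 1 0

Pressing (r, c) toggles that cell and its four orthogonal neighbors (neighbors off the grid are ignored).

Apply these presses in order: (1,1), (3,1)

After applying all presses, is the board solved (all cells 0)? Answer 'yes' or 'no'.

Answer: no

Derivation:
After press 1 at (1,1):
1 0 1 0
0 1 1 1
0 0 0 0
0 1 1 0

After press 2 at (3,1):
1 0 1 0
0 1 1 1
0 1 0 0
1 0 0 0

Lights still on: 7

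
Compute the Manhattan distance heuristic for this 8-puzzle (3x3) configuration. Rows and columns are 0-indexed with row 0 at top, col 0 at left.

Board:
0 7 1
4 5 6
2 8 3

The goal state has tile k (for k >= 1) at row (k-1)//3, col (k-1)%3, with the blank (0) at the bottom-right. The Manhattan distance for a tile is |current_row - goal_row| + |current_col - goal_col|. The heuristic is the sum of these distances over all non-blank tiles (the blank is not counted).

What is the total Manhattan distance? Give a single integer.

Tile 7: (0,1)->(2,0) = 3
Tile 1: (0,2)->(0,0) = 2
Tile 4: (1,0)->(1,0) = 0
Tile 5: (1,1)->(1,1) = 0
Tile 6: (1,2)->(1,2) = 0
Tile 2: (2,0)->(0,1) = 3
Tile 8: (2,1)->(2,1) = 0
Tile 3: (2,2)->(0,2) = 2
Sum: 3 + 2 + 0 + 0 + 0 + 3 + 0 + 2 = 10

Answer: 10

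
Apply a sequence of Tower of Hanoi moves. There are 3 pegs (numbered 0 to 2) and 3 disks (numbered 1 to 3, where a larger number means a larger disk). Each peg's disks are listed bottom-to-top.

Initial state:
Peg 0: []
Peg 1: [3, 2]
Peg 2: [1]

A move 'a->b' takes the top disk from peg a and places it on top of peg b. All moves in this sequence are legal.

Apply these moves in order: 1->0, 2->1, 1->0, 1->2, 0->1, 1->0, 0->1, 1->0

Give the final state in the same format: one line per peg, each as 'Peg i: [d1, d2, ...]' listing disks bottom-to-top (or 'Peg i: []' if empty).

Answer: Peg 0: [2, 1]
Peg 1: []
Peg 2: [3]

Derivation:
After move 1 (1->0):
Peg 0: [2]
Peg 1: [3]
Peg 2: [1]

After move 2 (2->1):
Peg 0: [2]
Peg 1: [3, 1]
Peg 2: []

After move 3 (1->0):
Peg 0: [2, 1]
Peg 1: [3]
Peg 2: []

After move 4 (1->2):
Peg 0: [2, 1]
Peg 1: []
Peg 2: [3]

After move 5 (0->1):
Peg 0: [2]
Peg 1: [1]
Peg 2: [3]

After move 6 (1->0):
Peg 0: [2, 1]
Peg 1: []
Peg 2: [3]

After move 7 (0->1):
Peg 0: [2]
Peg 1: [1]
Peg 2: [3]

After move 8 (1->0):
Peg 0: [2, 1]
Peg 1: []
Peg 2: [3]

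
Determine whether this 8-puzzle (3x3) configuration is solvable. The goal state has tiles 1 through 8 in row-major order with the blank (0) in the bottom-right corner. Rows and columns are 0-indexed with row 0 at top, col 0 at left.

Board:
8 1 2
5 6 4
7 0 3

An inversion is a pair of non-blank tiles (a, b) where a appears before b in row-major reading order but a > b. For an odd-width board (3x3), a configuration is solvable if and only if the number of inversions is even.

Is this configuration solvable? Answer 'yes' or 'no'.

Answer: no

Derivation:
Inversions (pairs i<j in row-major order where tile[i] > tile[j] > 0): 13
13 is odd, so the puzzle is not solvable.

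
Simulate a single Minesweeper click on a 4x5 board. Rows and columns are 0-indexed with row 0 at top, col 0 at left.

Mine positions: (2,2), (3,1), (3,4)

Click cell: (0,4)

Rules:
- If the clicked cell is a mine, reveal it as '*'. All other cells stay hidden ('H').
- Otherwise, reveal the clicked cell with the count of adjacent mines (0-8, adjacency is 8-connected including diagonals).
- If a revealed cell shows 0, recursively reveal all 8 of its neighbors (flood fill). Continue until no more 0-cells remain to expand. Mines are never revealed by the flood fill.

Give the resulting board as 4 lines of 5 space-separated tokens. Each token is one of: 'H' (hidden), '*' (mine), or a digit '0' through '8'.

0 0 0 0 0
0 1 1 1 0
1 2 H 2 1
H H H H H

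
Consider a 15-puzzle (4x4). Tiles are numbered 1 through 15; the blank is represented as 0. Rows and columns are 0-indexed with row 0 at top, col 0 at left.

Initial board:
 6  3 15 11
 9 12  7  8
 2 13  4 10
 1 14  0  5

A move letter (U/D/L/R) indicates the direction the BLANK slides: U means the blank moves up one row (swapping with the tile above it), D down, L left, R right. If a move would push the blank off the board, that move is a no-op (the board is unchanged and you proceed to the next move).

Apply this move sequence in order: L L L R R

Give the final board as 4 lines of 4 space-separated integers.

Answer:  6  3 15 11
 9 12  7  8
 2 13  4 10
 1 14  0  5

Derivation:
After move 1 (L):
 6  3 15 11
 9 12  7  8
 2 13  4 10
 1  0 14  5

After move 2 (L):
 6  3 15 11
 9 12  7  8
 2 13  4 10
 0  1 14  5

After move 3 (L):
 6  3 15 11
 9 12  7  8
 2 13  4 10
 0  1 14  5

After move 4 (R):
 6  3 15 11
 9 12  7  8
 2 13  4 10
 1  0 14  5

After move 5 (R):
 6  3 15 11
 9 12  7  8
 2 13  4 10
 1 14  0  5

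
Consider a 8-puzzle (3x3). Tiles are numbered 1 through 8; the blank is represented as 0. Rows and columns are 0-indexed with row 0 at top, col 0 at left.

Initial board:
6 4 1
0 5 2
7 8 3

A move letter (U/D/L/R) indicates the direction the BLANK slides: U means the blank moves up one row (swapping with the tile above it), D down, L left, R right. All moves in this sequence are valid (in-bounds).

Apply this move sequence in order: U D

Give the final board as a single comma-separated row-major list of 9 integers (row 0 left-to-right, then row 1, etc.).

Answer: 6, 4, 1, 0, 5, 2, 7, 8, 3

Derivation:
After move 1 (U):
0 4 1
6 5 2
7 8 3

After move 2 (D):
6 4 1
0 5 2
7 8 3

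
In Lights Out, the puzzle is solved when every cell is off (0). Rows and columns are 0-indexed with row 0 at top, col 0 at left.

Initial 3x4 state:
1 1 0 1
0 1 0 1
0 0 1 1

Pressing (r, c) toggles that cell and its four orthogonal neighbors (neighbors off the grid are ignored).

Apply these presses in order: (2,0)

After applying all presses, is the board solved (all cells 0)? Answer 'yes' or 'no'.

After press 1 at (2,0):
1 1 0 1
1 1 0 1
1 1 1 1

Lights still on: 10

Answer: no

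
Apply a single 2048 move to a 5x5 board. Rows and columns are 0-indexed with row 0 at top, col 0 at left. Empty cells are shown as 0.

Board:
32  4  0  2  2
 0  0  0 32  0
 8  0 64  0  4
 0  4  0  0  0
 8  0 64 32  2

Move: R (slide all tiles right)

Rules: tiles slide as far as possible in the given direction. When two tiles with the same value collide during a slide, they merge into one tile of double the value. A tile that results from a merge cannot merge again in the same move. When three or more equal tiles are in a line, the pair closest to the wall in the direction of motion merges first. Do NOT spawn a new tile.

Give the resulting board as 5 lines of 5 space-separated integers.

Slide right:
row 0: [32, 4, 0, 2, 2] -> [0, 0, 32, 4, 4]
row 1: [0, 0, 0, 32, 0] -> [0, 0, 0, 0, 32]
row 2: [8, 0, 64, 0, 4] -> [0, 0, 8, 64, 4]
row 3: [0, 4, 0, 0, 0] -> [0, 0, 0, 0, 4]
row 4: [8, 0, 64, 32, 2] -> [0, 8, 64, 32, 2]

Answer:  0  0 32  4  4
 0  0  0  0 32
 0  0  8 64  4
 0  0  0  0  4
 0  8 64 32  2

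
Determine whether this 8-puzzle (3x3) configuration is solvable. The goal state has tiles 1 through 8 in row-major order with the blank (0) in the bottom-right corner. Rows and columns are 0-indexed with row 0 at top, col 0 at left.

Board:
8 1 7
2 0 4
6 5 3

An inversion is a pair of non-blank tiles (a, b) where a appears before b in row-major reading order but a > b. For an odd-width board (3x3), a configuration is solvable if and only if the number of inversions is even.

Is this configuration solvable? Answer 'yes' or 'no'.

Answer: yes

Derivation:
Inversions (pairs i<j in row-major order where tile[i] > tile[j] > 0): 16
16 is even, so the puzzle is solvable.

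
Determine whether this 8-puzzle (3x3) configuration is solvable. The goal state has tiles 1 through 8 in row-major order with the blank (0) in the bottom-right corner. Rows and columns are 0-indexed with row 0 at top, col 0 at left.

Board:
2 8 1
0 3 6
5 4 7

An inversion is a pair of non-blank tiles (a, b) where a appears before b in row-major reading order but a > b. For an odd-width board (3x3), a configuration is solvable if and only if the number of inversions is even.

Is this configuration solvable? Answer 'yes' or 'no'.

Inversions (pairs i<j in row-major order where tile[i] > tile[j] > 0): 10
10 is even, so the puzzle is solvable.

Answer: yes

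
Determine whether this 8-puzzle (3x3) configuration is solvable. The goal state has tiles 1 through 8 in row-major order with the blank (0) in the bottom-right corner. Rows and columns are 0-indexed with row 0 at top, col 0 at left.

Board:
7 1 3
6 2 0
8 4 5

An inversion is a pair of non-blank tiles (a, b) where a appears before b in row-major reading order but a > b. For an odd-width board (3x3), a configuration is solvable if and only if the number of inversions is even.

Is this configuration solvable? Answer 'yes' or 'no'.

Answer: yes

Derivation:
Inversions (pairs i<j in row-major order where tile[i] > tile[j] > 0): 12
12 is even, so the puzzle is solvable.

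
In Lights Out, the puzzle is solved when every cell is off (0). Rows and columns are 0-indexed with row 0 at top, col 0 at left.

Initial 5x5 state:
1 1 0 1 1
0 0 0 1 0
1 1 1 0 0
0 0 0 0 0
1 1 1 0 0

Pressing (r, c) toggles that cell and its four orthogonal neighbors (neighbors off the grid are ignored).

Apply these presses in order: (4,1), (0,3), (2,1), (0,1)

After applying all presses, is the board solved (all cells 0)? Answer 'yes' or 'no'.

After press 1 at (4,1):
1 1 0 1 1
0 0 0 1 0
1 1 1 0 0
0 1 0 0 0
0 0 0 0 0

After press 2 at (0,3):
1 1 1 0 0
0 0 0 0 0
1 1 1 0 0
0 1 0 0 0
0 0 0 0 0

After press 3 at (2,1):
1 1 1 0 0
0 1 0 0 0
0 0 0 0 0
0 0 0 0 0
0 0 0 0 0

After press 4 at (0,1):
0 0 0 0 0
0 0 0 0 0
0 0 0 0 0
0 0 0 0 0
0 0 0 0 0

Lights still on: 0

Answer: yes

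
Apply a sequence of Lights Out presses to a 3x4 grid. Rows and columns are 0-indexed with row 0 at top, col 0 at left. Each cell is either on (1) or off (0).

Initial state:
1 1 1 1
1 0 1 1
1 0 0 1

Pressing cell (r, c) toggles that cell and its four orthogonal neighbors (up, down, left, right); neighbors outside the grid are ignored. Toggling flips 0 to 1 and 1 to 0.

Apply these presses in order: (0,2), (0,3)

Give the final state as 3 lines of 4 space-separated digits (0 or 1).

Answer: 1 0 1 1
1 0 0 0
1 0 0 1

Derivation:
After press 1 at (0,2):
1 0 0 0
1 0 0 1
1 0 0 1

After press 2 at (0,3):
1 0 1 1
1 0 0 0
1 0 0 1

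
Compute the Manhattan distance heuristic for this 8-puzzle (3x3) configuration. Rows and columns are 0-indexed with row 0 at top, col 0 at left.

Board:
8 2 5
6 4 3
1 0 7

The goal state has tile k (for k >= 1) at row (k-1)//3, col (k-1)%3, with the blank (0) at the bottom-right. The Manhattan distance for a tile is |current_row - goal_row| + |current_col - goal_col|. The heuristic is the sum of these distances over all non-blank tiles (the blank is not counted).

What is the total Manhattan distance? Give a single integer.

Answer: 13

Derivation:
Tile 8: (0,0)->(2,1) = 3
Tile 2: (0,1)->(0,1) = 0
Tile 5: (0,2)->(1,1) = 2
Tile 6: (1,0)->(1,2) = 2
Tile 4: (1,1)->(1,0) = 1
Tile 3: (1,2)->(0,2) = 1
Tile 1: (2,0)->(0,0) = 2
Tile 7: (2,2)->(2,0) = 2
Sum: 3 + 0 + 2 + 2 + 1 + 1 + 2 + 2 = 13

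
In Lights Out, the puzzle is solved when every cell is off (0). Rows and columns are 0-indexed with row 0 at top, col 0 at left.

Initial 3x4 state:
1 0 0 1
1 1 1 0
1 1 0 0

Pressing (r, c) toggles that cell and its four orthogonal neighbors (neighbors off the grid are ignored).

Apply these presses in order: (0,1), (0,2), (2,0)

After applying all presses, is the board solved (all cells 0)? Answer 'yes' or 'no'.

Answer: yes

Derivation:
After press 1 at (0,1):
0 1 1 1
1 0 1 0
1 1 0 0

After press 2 at (0,2):
0 0 0 0
1 0 0 0
1 1 0 0

After press 3 at (2,0):
0 0 0 0
0 0 0 0
0 0 0 0

Lights still on: 0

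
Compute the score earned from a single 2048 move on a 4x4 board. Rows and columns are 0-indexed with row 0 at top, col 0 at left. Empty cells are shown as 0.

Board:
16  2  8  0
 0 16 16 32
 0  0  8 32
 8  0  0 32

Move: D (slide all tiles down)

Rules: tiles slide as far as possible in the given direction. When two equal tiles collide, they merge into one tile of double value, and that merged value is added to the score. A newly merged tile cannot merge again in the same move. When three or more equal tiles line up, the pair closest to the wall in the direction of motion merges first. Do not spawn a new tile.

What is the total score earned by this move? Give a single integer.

Slide down:
col 0: [16, 0, 0, 8] -> [0, 0, 16, 8]  score +0 (running 0)
col 1: [2, 16, 0, 0] -> [0, 0, 2, 16]  score +0 (running 0)
col 2: [8, 16, 8, 0] -> [0, 8, 16, 8]  score +0 (running 0)
col 3: [0, 32, 32, 32] -> [0, 0, 32, 64]  score +64 (running 64)
Board after move:
 0  0  0  0
 0  0  8  0
16  2 16 32
 8 16  8 64

Answer: 64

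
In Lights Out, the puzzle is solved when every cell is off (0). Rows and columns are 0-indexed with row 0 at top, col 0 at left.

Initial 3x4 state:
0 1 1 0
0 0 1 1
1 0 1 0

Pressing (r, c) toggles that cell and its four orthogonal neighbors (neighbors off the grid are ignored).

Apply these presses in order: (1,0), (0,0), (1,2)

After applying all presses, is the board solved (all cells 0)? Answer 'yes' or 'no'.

Answer: yes

Derivation:
After press 1 at (1,0):
1 1 1 0
1 1 1 1
0 0 1 0

After press 2 at (0,0):
0 0 1 0
0 1 1 1
0 0 1 0

After press 3 at (1,2):
0 0 0 0
0 0 0 0
0 0 0 0

Lights still on: 0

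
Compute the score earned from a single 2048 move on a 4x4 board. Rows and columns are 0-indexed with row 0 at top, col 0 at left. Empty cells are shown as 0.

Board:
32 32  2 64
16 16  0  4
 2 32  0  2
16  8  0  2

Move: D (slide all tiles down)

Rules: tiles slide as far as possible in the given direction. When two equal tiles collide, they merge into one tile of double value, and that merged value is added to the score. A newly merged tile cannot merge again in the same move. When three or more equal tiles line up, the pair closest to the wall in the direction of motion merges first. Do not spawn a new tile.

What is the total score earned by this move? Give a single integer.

Slide down:
col 0: [32, 16, 2, 16] -> [32, 16, 2, 16]  score +0 (running 0)
col 1: [32, 16, 32, 8] -> [32, 16, 32, 8]  score +0 (running 0)
col 2: [2, 0, 0, 0] -> [0, 0, 0, 2]  score +0 (running 0)
col 3: [64, 4, 2, 2] -> [0, 64, 4, 4]  score +4 (running 4)
Board after move:
32 32  0  0
16 16  0 64
 2 32  0  4
16  8  2  4

Answer: 4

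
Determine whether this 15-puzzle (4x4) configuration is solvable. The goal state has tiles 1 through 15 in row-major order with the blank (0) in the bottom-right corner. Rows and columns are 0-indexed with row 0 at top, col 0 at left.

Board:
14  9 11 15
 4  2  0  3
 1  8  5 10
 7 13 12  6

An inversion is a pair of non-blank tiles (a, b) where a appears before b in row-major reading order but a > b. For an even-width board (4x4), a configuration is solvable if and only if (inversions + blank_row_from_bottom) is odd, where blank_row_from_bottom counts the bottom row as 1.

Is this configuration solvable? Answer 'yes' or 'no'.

Inversions: 55
Blank is in row 1 (0-indexed from top), which is row 3 counting from the bottom (bottom = 1).
55 + 3 = 58, which is even, so the puzzle is not solvable.

Answer: no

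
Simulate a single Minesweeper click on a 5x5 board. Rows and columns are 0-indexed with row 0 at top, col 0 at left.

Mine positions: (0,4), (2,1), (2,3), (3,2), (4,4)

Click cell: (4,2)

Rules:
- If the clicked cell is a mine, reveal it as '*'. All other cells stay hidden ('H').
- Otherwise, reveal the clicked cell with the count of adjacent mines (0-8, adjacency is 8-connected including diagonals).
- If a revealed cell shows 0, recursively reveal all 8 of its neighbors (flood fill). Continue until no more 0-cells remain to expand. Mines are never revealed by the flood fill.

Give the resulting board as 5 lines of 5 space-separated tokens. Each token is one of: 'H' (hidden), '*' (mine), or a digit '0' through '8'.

H H H H H
H H H H H
H H H H H
H H H H H
H H 1 H H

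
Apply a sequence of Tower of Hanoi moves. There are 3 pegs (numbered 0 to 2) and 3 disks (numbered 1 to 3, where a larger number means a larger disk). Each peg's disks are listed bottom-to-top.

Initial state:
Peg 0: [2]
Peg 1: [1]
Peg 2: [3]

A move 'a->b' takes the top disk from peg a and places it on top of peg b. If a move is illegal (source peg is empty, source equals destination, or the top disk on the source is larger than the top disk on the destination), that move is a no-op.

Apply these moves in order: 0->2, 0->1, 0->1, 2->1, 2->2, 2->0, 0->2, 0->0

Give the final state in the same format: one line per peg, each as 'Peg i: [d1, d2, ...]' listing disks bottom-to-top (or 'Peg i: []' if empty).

Answer: Peg 0: []
Peg 1: [1]
Peg 2: [3, 2]

Derivation:
After move 1 (0->2):
Peg 0: []
Peg 1: [1]
Peg 2: [3, 2]

After move 2 (0->1):
Peg 0: []
Peg 1: [1]
Peg 2: [3, 2]

After move 3 (0->1):
Peg 0: []
Peg 1: [1]
Peg 2: [3, 2]

After move 4 (2->1):
Peg 0: []
Peg 1: [1]
Peg 2: [3, 2]

After move 5 (2->2):
Peg 0: []
Peg 1: [1]
Peg 2: [3, 2]

After move 6 (2->0):
Peg 0: [2]
Peg 1: [1]
Peg 2: [3]

After move 7 (0->2):
Peg 0: []
Peg 1: [1]
Peg 2: [3, 2]

After move 8 (0->0):
Peg 0: []
Peg 1: [1]
Peg 2: [3, 2]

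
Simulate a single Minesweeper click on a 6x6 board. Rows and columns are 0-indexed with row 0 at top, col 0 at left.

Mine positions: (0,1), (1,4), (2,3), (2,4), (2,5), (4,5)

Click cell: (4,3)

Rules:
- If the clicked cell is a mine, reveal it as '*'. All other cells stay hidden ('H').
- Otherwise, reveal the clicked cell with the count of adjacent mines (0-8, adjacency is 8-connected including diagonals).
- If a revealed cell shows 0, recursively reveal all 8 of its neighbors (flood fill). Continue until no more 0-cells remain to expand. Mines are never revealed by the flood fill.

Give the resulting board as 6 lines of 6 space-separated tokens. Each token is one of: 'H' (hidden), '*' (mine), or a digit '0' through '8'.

H H H H H H
1 1 2 H H H
0 0 1 H H H
0 0 1 2 4 H
0 0 0 0 1 H
0 0 0 0 1 H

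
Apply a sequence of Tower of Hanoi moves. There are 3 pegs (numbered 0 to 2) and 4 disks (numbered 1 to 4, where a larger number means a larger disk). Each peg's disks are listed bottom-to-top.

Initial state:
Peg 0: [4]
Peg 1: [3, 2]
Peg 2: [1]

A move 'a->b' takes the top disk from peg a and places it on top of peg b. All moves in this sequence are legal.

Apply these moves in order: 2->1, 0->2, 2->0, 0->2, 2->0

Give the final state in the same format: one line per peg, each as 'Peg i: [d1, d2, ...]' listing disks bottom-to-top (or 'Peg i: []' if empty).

After move 1 (2->1):
Peg 0: [4]
Peg 1: [3, 2, 1]
Peg 2: []

After move 2 (0->2):
Peg 0: []
Peg 1: [3, 2, 1]
Peg 2: [4]

After move 3 (2->0):
Peg 0: [4]
Peg 1: [3, 2, 1]
Peg 2: []

After move 4 (0->2):
Peg 0: []
Peg 1: [3, 2, 1]
Peg 2: [4]

After move 5 (2->0):
Peg 0: [4]
Peg 1: [3, 2, 1]
Peg 2: []

Answer: Peg 0: [4]
Peg 1: [3, 2, 1]
Peg 2: []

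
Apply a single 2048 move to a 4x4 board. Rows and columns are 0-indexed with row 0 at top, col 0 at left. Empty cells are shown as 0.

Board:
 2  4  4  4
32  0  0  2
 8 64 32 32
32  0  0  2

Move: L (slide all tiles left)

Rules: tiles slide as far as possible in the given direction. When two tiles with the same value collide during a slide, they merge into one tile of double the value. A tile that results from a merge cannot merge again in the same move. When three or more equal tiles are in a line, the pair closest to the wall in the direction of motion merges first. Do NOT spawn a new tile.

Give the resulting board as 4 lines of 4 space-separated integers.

Answer:  2  8  4  0
32  2  0  0
 8 64 64  0
32  2  0  0

Derivation:
Slide left:
row 0: [2, 4, 4, 4] -> [2, 8, 4, 0]
row 1: [32, 0, 0, 2] -> [32, 2, 0, 0]
row 2: [8, 64, 32, 32] -> [8, 64, 64, 0]
row 3: [32, 0, 0, 2] -> [32, 2, 0, 0]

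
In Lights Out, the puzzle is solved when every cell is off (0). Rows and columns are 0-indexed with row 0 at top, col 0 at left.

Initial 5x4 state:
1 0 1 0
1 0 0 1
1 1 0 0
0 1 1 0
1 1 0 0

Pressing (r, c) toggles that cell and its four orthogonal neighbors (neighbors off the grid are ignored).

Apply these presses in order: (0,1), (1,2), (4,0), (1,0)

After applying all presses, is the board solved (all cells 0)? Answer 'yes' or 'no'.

Answer: no

Derivation:
After press 1 at (0,1):
0 1 0 0
1 1 0 1
1 1 0 0
0 1 1 0
1 1 0 0

After press 2 at (1,2):
0 1 1 0
1 0 1 0
1 1 1 0
0 1 1 0
1 1 0 0

After press 3 at (4,0):
0 1 1 0
1 0 1 0
1 1 1 0
1 1 1 0
0 0 0 0

After press 4 at (1,0):
1 1 1 0
0 1 1 0
0 1 1 0
1 1 1 0
0 0 0 0

Lights still on: 10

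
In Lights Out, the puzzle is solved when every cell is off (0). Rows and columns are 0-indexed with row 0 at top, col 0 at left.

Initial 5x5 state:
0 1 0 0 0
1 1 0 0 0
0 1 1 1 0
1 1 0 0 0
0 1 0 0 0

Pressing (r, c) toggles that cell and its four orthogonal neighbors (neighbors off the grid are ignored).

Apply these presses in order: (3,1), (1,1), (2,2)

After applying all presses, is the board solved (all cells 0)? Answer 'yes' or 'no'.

Answer: yes

Derivation:
After press 1 at (3,1):
0 1 0 0 0
1 1 0 0 0
0 0 1 1 0
0 0 1 0 0
0 0 0 0 0

After press 2 at (1,1):
0 0 0 0 0
0 0 1 0 0
0 1 1 1 0
0 0 1 0 0
0 0 0 0 0

After press 3 at (2,2):
0 0 0 0 0
0 0 0 0 0
0 0 0 0 0
0 0 0 0 0
0 0 0 0 0

Lights still on: 0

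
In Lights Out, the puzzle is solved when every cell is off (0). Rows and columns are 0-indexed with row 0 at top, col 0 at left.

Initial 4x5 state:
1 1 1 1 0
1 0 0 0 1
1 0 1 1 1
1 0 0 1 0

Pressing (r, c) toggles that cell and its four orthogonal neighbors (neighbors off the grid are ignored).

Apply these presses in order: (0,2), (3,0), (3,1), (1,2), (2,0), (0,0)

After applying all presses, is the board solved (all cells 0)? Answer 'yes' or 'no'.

Answer: no

Derivation:
After press 1 at (0,2):
1 0 0 0 0
1 0 1 0 1
1 0 1 1 1
1 0 0 1 0

After press 2 at (3,0):
1 0 0 0 0
1 0 1 0 1
0 0 1 1 1
0 1 0 1 0

After press 3 at (3,1):
1 0 0 0 0
1 0 1 0 1
0 1 1 1 1
1 0 1 1 0

After press 4 at (1,2):
1 0 1 0 0
1 1 0 1 1
0 1 0 1 1
1 0 1 1 0

After press 5 at (2,0):
1 0 1 0 0
0 1 0 1 1
1 0 0 1 1
0 0 1 1 0

After press 6 at (0,0):
0 1 1 0 0
1 1 0 1 1
1 0 0 1 1
0 0 1 1 0

Lights still on: 11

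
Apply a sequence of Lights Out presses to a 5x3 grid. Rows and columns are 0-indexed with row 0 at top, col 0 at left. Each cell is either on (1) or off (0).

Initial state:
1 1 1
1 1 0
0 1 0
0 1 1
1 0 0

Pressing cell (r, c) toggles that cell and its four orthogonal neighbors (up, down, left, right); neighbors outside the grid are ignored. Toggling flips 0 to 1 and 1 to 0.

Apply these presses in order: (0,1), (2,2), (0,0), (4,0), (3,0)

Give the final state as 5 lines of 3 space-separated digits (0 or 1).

Answer: 1 1 0
0 0 1
1 0 1
0 0 0
1 1 0

Derivation:
After press 1 at (0,1):
0 0 0
1 0 0
0 1 0
0 1 1
1 0 0

After press 2 at (2,2):
0 0 0
1 0 1
0 0 1
0 1 0
1 0 0

After press 3 at (0,0):
1 1 0
0 0 1
0 0 1
0 1 0
1 0 0

After press 4 at (4,0):
1 1 0
0 0 1
0 0 1
1 1 0
0 1 0

After press 5 at (3,0):
1 1 0
0 0 1
1 0 1
0 0 0
1 1 0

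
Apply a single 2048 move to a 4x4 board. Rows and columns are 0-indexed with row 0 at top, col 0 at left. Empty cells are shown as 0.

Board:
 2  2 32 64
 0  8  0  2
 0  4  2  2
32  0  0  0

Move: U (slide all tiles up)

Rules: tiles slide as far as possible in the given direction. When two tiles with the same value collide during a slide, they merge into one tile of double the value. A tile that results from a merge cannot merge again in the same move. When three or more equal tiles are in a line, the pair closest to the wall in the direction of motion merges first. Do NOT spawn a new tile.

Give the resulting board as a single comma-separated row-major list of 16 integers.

Slide up:
col 0: [2, 0, 0, 32] -> [2, 32, 0, 0]
col 1: [2, 8, 4, 0] -> [2, 8, 4, 0]
col 2: [32, 0, 2, 0] -> [32, 2, 0, 0]
col 3: [64, 2, 2, 0] -> [64, 4, 0, 0]

Answer: 2, 2, 32, 64, 32, 8, 2, 4, 0, 4, 0, 0, 0, 0, 0, 0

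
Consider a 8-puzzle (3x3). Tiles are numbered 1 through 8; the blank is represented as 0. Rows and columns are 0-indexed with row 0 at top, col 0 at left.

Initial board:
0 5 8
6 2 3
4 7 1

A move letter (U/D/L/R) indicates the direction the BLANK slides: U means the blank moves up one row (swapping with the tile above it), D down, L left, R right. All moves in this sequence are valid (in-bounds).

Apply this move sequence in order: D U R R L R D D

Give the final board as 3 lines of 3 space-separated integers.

Answer: 5 8 3
6 2 1
4 7 0

Derivation:
After move 1 (D):
6 5 8
0 2 3
4 7 1

After move 2 (U):
0 5 8
6 2 3
4 7 1

After move 3 (R):
5 0 8
6 2 3
4 7 1

After move 4 (R):
5 8 0
6 2 3
4 7 1

After move 5 (L):
5 0 8
6 2 3
4 7 1

After move 6 (R):
5 8 0
6 2 3
4 7 1

After move 7 (D):
5 8 3
6 2 0
4 7 1

After move 8 (D):
5 8 3
6 2 1
4 7 0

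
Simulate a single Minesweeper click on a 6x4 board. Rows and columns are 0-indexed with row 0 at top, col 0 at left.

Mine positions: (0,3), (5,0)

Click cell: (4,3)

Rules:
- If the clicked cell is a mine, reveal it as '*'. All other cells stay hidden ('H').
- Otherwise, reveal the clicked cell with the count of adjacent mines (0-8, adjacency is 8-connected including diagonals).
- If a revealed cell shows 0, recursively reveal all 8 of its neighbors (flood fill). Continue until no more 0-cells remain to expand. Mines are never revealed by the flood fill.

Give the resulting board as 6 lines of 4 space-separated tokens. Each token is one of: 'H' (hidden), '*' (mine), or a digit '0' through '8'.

0 0 1 H
0 0 1 1
0 0 0 0
0 0 0 0
1 1 0 0
H 1 0 0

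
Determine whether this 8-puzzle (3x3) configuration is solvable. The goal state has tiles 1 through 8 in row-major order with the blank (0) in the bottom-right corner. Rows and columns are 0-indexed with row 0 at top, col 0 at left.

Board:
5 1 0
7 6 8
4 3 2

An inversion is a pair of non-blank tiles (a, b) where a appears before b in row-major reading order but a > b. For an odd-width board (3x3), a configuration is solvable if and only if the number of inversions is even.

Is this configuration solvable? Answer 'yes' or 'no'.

Answer: no

Derivation:
Inversions (pairs i<j in row-major order where tile[i] > tile[j] > 0): 17
17 is odd, so the puzzle is not solvable.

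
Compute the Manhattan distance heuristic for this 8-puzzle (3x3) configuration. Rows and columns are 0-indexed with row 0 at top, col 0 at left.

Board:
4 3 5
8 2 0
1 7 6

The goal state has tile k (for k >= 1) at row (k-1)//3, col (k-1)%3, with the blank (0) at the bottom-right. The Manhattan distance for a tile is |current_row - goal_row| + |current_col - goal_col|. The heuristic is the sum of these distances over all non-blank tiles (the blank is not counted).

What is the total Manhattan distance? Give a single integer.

Answer: 11

Derivation:
Tile 4: (0,0)->(1,0) = 1
Tile 3: (0,1)->(0,2) = 1
Tile 5: (0,2)->(1,1) = 2
Tile 8: (1,0)->(2,1) = 2
Tile 2: (1,1)->(0,1) = 1
Tile 1: (2,0)->(0,0) = 2
Tile 7: (2,1)->(2,0) = 1
Tile 6: (2,2)->(1,2) = 1
Sum: 1 + 1 + 2 + 2 + 1 + 2 + 1 + 1 = 11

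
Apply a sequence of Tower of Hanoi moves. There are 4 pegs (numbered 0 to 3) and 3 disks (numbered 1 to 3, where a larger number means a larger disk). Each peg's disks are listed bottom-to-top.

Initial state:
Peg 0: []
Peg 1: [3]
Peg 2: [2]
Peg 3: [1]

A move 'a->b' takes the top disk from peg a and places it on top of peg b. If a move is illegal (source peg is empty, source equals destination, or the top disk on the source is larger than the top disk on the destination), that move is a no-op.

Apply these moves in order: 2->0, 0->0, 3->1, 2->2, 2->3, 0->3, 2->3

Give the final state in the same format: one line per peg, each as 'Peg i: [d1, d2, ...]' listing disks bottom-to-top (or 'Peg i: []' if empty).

Answer: Peg 0: []
Peg 1: [3, 1]
Peg 2: []
Peg 3: [2]

Derivation:
After move 1 (2->0):
Peg 0: [2]
Peg 1: [3]
Peg 2: []
Peg 3: [1]

After move 2 (0->0):
Peg 0: [2]
Peg 1: [3]
Peg 2: []
Peg 3: [1]

After move 3 (3->1):
Peg 0: [2]
Peg 1: [3, 1]
Peg 2: []
Peg 3: []

After move 4 (2->2):
Peg 0: [2]
Peg 1: [3, 1]
Peg 2: []
Peg 3: []

After move 5 (2->3):
Peg 0: [2]
Peg 1: [3, 1]
Peg 2: []
Peg 3: []

After move 6 (0->3):
Peg 0: []
Peg 1: [3, 1]
Peg 2: []
Peg 3: [2]

After move 7 (2->3):
Peg 0: []
Peg 1: [3, 1]
Peg 2: []
Peg 3: [2]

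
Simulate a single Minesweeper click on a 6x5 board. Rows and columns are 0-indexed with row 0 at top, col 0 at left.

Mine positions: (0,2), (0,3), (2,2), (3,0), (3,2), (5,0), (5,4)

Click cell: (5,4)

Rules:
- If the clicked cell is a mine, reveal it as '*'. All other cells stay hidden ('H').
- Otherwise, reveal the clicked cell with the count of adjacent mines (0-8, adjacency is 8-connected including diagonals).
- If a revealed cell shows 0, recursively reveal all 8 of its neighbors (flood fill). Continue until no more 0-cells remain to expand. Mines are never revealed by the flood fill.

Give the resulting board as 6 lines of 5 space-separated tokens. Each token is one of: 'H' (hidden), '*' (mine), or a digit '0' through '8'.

H H H H H
H H H H H
H H H H H
H H H H H
H H H H H
H H H H *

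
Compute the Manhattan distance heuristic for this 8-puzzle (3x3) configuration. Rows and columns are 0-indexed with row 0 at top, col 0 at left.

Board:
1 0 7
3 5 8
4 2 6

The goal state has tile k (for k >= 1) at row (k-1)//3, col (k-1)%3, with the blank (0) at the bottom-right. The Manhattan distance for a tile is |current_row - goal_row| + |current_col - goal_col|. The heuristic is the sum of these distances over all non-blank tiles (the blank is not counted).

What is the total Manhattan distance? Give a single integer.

Tile 1: at (0,0), goal (0,0), distance |0-0|+|0-0| = 0
Tile 7: at (0,2), goal (2,0), distance |0-2|+|2-0| = 4
Tile 3: at (1,0), goal (0,2), distance |1-0|+|0-2| = 3
Tile 5: at (1,1), goal (1,1), distance |1-1|+|1-1| = 0
Tile 8: at (1,2), goal (2,1), distance |1-2|+|2-1| = 2
Tile 4: at (2,0), goal (1,0), distance |2-1|+|0-0| = 1
Tile 2: at (2,1), goal (0,1), distance |2-0|+|1-1| = 2
Tile 6: at (2,2), goal (1,2), distance |2-1|+|2-2| = 1
Sum: 0 + 4 + 3 + 0 + 2 + 1 + 2 + 1 = 13

Answer: 13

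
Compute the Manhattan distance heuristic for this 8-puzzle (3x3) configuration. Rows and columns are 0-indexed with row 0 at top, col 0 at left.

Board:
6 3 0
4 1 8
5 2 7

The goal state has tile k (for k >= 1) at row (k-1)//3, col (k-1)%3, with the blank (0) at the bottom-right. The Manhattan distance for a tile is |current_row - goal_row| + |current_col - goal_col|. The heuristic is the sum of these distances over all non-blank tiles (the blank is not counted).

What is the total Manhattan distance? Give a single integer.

Answer: 14

Derivation:
Tile 6: at (0,0), goal (1,2), distance |0-1|+|0-2| = 3
Tile 3: at (0,1), goal (0,2), distance |0-0|+|1-2| = 1
Tile 4: at (1,0), goal (1,0), distance |1-1|+|0-0| = 0
Tile 1: at (1,1), goal (0,0), distance |1-0|+|1-0| = 2
Tile 8: at (1,2), goal (2,1), distance |1-2|+|2-1| = 2
Tile 5: at (2,0), goal (1,1), distance |2-1|+|0-1| = 2
Tile 2: at (2,1), goal (0,1), distance |2-0|+|1-1| = 2
Tile 7: at (2,2), goal (2,0), distance |2-2|+|2-0| = 2
Sum: 3 + 1 + 0 + 2 + 2 + 2 + 2 + 2 = 14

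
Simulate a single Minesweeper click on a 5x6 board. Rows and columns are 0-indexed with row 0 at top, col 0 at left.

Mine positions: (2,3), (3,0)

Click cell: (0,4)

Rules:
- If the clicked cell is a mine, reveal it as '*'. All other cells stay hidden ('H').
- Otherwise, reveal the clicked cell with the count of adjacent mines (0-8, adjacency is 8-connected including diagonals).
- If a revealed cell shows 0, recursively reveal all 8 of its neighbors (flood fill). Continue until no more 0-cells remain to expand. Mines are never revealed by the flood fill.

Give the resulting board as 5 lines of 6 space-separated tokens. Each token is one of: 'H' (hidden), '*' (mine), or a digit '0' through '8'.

0 0 0 0 0 0
0 0 1 1 1 0
1 1 1 H 1 0
H 1 1 1 1 0
H 1 0 0 0 0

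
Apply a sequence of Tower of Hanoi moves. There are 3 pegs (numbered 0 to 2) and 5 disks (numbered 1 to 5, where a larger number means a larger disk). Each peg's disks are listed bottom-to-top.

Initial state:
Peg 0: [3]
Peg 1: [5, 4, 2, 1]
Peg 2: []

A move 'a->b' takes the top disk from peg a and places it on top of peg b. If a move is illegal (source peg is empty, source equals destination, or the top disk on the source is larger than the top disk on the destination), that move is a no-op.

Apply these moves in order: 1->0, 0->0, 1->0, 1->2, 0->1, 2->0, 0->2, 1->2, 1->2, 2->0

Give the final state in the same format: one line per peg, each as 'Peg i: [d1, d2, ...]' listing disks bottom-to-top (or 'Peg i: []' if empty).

Answer: Peg 0: [3, 1]
Peg 1: [5, 4]
Peg 2: [2]

Derivation:
After move 1 (1->0):
Peg 0: [3, 1]
Peg 1: [5, 4, 2]
Peg 2: []

After move 2 (0->0):
Peg 0: [3, 1]
Peg 1: [5, 4, 2]
Peg 2: []

After move 3 (1->0):
Peg 0: [3, 1]
Peg 1: [5, 4, 2]
Peg 2: []

After move 4 (1->2):
Peg 0: [3, 1]
Peg 1: [5, 4]
Peg 2: [2]

After move 5 (0->1):
Peg 0: [3]
Peg 1: [5, 4, 1]
Peg 2: [2]

After move 6 (2->0):
Peg 0: [3, 2]
Peg 1: [5, 4, 1]
Peg 2: []

After move 7 (0->2):
Peg 0: [3]
Peg 1: [5, 4, 1]
Peg 2: [2]

After move 8 (1->2):
Peg 0: [3]
Peg 1: [5, 4]
Peg 2: [2, 1]

After move 9 (1->2):
Peg 0: [3]
Peg 1: [5, 4]
Peg 2: [2, 1]

After move 10 (2->0):
Peg 0: [3, 1]
Peg 1: [5, 4]
Peg 2: [2]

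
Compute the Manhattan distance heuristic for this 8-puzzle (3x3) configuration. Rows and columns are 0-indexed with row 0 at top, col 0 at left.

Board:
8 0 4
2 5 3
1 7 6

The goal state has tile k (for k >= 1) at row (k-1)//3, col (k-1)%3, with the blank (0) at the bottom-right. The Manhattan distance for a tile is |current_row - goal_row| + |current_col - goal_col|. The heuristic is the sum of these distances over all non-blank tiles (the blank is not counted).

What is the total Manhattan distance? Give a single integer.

Answer: 13

Derivation:
Tile 8: (0,0)->(2,1) = 3
Tile 4: (0,2)->(1,0) = 3
Tile 2: (1,0)->(0,1) = 2
Tile 5: (1,1)->(1,1) = 0
Tile 3: (1,2)->(0,2) = 1
Tile 1: (2,0)->(0,0) = 2
Tile 7: (2,1)->(2,0) = 1
Tile 6: (2,2)->(1,2) = 1
Sum: 3 + 3 + 2 + 0 + 1 + 2 + 1 + 1 = 13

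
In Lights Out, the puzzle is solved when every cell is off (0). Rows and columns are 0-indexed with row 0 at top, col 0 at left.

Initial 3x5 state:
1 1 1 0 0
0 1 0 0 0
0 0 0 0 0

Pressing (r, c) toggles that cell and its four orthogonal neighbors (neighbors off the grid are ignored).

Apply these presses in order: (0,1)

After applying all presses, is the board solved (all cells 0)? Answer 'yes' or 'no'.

After press 1 at (0,1):
0 0 0 0 0
0 0 0 0 0
0 0 0 0 0

Lights still on: 0

Answer: yes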